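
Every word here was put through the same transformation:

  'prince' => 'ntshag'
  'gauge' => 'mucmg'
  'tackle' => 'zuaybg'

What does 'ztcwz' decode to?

trust

p(15)→n(13) and r(17)→t(19) fit y≡3x+20 (mod 26); the inverse of 3 mod 26 is 9. Each letter's alphabet position (a=0..z=25) is mapped through 3·x+20 mod 26 — an affine cipher.
Undoing it on ztcwz: z(25)→9·(25−20)≡19=t; t(19)→9·(19−20)≡17=r; c(2)→9·(2−20)≡20=u; w(22)→9·(22−20)≡18=s; z(25)→9·(25−20)≡19=t (all mod 26).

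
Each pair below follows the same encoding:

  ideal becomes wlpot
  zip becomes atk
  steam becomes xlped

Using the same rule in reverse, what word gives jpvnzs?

The output letters match the input read backwards, each shifted +11: ideal reversed is laedi. Read the word backwards and shift each letter +11.
Undoing it on jpvnzs: shift back: j−11=y, p−11=e, v−11=k, n−11=c, z−11=o, s−11=h → yekcoh; then reverse → hockey.

hockey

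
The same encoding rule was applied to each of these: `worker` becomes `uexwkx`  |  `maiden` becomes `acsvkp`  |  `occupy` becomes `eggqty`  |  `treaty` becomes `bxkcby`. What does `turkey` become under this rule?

w(22)→u(20) and o(14)→e(4) fit y≡15x+2 (mod 26); the inverse of 15 mod 26 is 7. This is an affine cipher: with a=0,…,z=25, each position x becomes (15x+2) mod 26.
Applying it to turkey: t(19)→15·19+2≡1=b; u(20)→15·20+2≡16=q; r(17)→15·17+2≡23=x; k(10)→15·10+2≡22=w; e(4)→15·4+2≡10=k; y(24)→15·24+2≡24=y (all mod 26).

bqxwky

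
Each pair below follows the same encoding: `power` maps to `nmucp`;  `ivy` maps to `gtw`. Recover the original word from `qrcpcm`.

stereo

Every letter moves 24 places later in the alphabet, wrapping around z→a.
Decoding qrcpcm: q−24=s, r−24=t, c−24=e, p−24=r, c−24=e, m−24=o.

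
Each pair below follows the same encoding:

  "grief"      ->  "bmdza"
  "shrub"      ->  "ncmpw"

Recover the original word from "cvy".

Compare letters: g→b is +21, r→m is +21, i→d is +21 — a constant shift. Each letter is shifted forward by 21 in the alphabet (a Caesar shift of +21).
Reversing it on cvy: c−21=h, v−21=a, y−21=d.

had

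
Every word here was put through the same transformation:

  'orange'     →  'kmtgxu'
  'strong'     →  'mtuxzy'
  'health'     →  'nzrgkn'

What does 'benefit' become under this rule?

The word is reversed, then every letter is shifted forward by 6.
On benefit: reverse → tifeneb; then shift: t+6=z, i+6=o, f+6=l, e+6=k, n+6=t, e+6=k, b+6=h.

zolktkh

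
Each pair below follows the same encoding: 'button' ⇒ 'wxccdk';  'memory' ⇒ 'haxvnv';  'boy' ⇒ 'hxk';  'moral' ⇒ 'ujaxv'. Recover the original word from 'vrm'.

The output letters match the input read backwards, each shifted +9: button reversed is nottub. Read the word backwards and shift each letter +9.
Decoding vrm: shift back: v−9=m, r−9=i, m−9=d → mid; then reverse → dim.

dim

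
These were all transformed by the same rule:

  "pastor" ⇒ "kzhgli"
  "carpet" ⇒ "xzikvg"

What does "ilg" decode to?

rot

Each pair mirrors across the alphabet (p↔k, a↔z, s↔h): positions sum to 25. Each letter is replaced by its mirror in the alphabet: a↔z, b↔y, c↔x, and so on (the Atbash cipher).
Undoing it on ilg: i↔r, l↔o, g↔t.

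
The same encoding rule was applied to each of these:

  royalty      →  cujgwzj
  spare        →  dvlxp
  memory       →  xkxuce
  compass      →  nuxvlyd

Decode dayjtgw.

sundial

Shifts by position in royalty: pos 0: r→c (+11), pos 1: o→u (+6), pos 2: y→j (+11), pos 3: a→g (+6) — repeating every 2. A repeating key of period 2 is used — shifts +11, +6 over and over.
Decoding dayjtgw: d−11=s, a−6=u, y−11=n, j−6=d, t−11=i, g−6=a, w−11=l.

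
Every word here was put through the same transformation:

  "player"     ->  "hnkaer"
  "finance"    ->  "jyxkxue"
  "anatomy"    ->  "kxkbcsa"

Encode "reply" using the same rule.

p(15)→h(7) and l(11)→n(13) fit y≡5x+10 (mod 26); the inverse of 5 mod 26 is 21. This is an affine cipher: with a=0,…,z=25, each position x becomes (5x+10) mod 26.
For reply: r(17)→5·17+10≡17=r; e(4)→5·4+10≡4=e; p(15)→5·15+10≡7=h; l(11)→5·11+10≡13=n; y(24)→5·24+10≡0=a (all mod 26).

rehna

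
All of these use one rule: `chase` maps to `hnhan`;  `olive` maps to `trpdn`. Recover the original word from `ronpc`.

In chase: c→h is +5, h→n is +6, a→h is +7, s→a is +8 — the shift increases by 1 each position. Each letter shifts forward by (position + 5), i.e. 5, 6, 7, … — the shift grows by one for each successive letter.
Decoding ronpc: r−5=m, o−6=i, n−7=g, p−8=h, c−9=t.

might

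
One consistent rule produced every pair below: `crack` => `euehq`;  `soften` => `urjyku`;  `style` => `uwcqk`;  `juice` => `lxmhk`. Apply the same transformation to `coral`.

In crack: c→e is +2, r→u is +3, a→e is +4, c→h is +5 — the shift increases by 1 each position. Letter i (0-indexed) is shifted by i+2, so successive shifts are 2, 3, 4, ….
Applying it to coral: c+2=e, o+3=r, r+4=v, a+5=f, l+6=r.

ervfr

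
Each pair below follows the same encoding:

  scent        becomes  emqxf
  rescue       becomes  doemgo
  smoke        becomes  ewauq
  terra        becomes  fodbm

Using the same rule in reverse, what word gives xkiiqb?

lawyer

Shifts by position in scent: pos 0: s→e (+12), pos 1: c→m (+10), pos 2: e→q (+12), pos 3: n→x (+10) — repeating every 2. It's a Vigenère-style cipher with numeric key [12,10]: position i shifts by key[i mod 2].
Undoing it on xkiiqb: x−12=l, k−10=a, i−12=w, i−10=y, q−12=e, b−10=r.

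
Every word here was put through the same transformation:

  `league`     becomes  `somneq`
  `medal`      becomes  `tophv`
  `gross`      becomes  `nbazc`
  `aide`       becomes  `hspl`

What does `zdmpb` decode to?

It's a Vigenère-style cipher with numeric key [7,10,12]: position i shifts by key[i mod 3].
Decoding zdmpb: z−7=s, d−10=t, m−12=a, p−7=i, b−10=r.

stair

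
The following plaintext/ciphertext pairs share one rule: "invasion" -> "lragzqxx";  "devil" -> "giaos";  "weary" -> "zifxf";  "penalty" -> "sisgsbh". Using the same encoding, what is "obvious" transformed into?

In invasion: i→l is +3, n→r is +4, v→a is +5, a→g is +6 — the shift increases by 1 each position. The shift increases by 1 at each position, starting from +3: 3, 4, 5, ….
On obvious: o+3=r, b+4=f, v+5=a, i+6=o, o+7=v, u+8=c, s+9=b.

rfaovcb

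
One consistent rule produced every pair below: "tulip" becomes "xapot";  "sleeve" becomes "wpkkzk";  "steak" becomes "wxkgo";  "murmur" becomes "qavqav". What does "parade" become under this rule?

The shift depends on letter class: consonant t→x is +4, but vowel u→a is +6. Two shifts are in play — +6 for a/e/i/o/u, +4 for every other letter.
For parade: p(cons)+4=t, a(vowel)+6=g, r(cons)+4=v, a(vowel)+6=g, d(cons)+4=h, e(vowel)+6=k.

tgvghk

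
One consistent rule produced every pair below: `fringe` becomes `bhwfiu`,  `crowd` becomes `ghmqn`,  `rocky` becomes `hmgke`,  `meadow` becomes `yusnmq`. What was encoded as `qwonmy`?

f(5)→b(1) and r(17)→h(7) fit y≡7x+18 (mod 26); the inverse of 7 mod 26 is 15. Each letter's alphabet position (a=0..z=25) is mapped through 7·x+18 mod 26 — an affine cipher.
Undoing it on qwonmy: q(16)→15·(16−18)≡22=w; w(22)→15·(22−18)≡8=i; o(14)→15·(14−18)≡18=s; n(13)→15·(13−18)≡3=d; m(12)→15·(12−18)≡14=o; y(24)→15·(24−18)≡12=m (all mod 26).

wisdom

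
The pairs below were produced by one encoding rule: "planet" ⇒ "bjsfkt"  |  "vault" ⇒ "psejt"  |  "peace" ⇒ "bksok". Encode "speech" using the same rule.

ibkkor

p(15)→b(1) and l(11)→j(9) fit y≡11x+18 (mod 26); the inverse of 11 mod 26 is 19. Treating letters as 0–25, the rule is x ↦ 11x + 18 (mod 26).
For speech: s(18)→11·18+18≡8=i; p(15)→11·15+18≡1=b; e(4)→11·4+18≡10=k; e(4)→11·4+18≡10=k; c(2)→11·2+18≡14=o; h(7)→11·7+18≡17=r (all mod 26).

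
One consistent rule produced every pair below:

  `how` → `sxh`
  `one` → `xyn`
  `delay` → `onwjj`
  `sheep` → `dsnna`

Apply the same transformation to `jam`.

ujx

Two shifts are in play — +9 for a/e/i/o/u, +11 for every other letter.
On jam: j(cons)+11=u, a(vowel)+9=j, m(cons)+11=x.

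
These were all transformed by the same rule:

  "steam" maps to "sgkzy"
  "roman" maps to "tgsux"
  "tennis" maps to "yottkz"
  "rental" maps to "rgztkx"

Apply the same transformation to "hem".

skn

Two steps: reverse the string, then apply a Caesar shift of +6.
On hem: reverse → meh; then shift: m+6=s, e+6=k, h+6=n.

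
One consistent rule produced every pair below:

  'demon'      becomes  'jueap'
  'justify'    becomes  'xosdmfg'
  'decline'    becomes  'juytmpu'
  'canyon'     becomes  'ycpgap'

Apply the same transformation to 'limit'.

d(3)→j(9) and e(4)→u(20) fit y≡11x+2 (mod 26); the inverse of 11 mod 26 is 19. Each letter's alphabet position (a=0..z=25) is mapped through 11·x+2 mod 26 — an affine cipher.
On limit: l(11)→11·11+2≡19=t; i(8)→11·8+2≡12=m; m(12)→11·12+2≡4=e; i(8)→11·8+2≡12=m; t(19)→11·19+2≡3=d (all mod 26).

tmemd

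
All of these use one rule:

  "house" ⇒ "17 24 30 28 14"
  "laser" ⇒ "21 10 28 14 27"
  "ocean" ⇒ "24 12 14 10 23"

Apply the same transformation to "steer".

Each letter is replaced by its alphabet position (a=1..z=26) + 9.
For steer: s=19→28, t=20→29, e=5→14, e=5→14, r=18→27.

28 29 14 14 27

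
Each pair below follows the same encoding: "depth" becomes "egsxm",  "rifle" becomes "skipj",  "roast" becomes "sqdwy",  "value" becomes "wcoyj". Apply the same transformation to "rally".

scopd

In depth: d→e is +1, e→g is +2, p→s is +3, t→x is +4 — the shift increases by 1 each position. Letter i (0-indexed) is shifted by i+1, so successive shifts are 1, 2, 3, ….
For rally: r+1=s, a+2=c, l+3=o, l+4=p, y+5=d.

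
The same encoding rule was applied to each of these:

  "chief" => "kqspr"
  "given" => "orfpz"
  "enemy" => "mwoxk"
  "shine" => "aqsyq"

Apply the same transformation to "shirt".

aqscf

In chief: c→k is +8, h→q is +9, i→s is +10, e→p is +11 — the shift increases by 1 each position. Letter i (0-indexed) is shifted by i+8, so successive shifts are 8, 9, 10, ….
For shirt: s+8=a, h+9=q, i+10=s, r+11=c, t+12=f.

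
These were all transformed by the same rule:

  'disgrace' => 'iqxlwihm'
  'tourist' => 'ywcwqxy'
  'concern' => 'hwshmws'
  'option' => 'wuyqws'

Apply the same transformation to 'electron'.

The shift depends on letter class: consonant d→i is +5, but vowel i→q is +8. Vowels shift forward by 8 and consonants shift forward by 5.
For electron: e(vowel)+8=m, l(cons)+5=q, e(vowel)+8=m, c(cons)+5=h, t(cons)+5=y, r(cons)+5=w, o(vowel)+8=w, n(cons)+5=s.

mqmhywws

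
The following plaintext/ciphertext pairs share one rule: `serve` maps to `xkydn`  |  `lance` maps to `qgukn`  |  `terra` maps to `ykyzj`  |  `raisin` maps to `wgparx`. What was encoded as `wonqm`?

In serve: s→x is +5, e→k is +6, r→y is +7, v→d is +8 — the shift increases by 1 each position. Each letter shifts forward by (position + 5), i.e. 5, 6, 7, … — the shift grows by one for each successive letter.
Decoding wonqm: w−5=r, o−6=i, n−7=g, q−8=i, m−9=d.

rigid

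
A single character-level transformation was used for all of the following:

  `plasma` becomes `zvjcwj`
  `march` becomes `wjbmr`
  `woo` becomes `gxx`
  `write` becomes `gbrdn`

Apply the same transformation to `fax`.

The shift depends on letter class: consonant p→z is +10, but vowel a→j is +9. Two shifts are in play — +9 for a/e/i/o/u, +10 for every other letter.
On fax: f(cons)+10=p, a(vowel)+9=j, x(cons)+10=h.

pjh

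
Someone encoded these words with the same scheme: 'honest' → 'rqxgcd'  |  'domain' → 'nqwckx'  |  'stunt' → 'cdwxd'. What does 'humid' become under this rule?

rwwkn

The shift depends on letter class: consonant h→r is +10, but vowel o→q is +2. The rule splits by letter class: vowels +2, consonants +10.
Applying it to humid: h(cons)+10=r, u(vowel)+2=w, m(cons)+10=w, i(vowel)+2=k, d(cons)+10=n.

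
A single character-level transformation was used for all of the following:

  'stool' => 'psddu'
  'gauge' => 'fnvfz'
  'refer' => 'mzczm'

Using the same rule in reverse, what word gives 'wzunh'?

delay

Treating letters as 0–25, the rule is x ↦ 3x + 13 (mod 26).
Reversing it on wzunh: w(22)→9·(22−13)≡3=d; z(25)→9·(25−13)≡4=e; u(20)→9·(20−13)≡11=l; n(13)→9·(13−13)≡0=a; h(7)→9·(7−13)≡24=y (all mod 26).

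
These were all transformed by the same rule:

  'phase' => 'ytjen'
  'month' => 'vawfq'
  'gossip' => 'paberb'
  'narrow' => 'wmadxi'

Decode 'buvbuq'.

simple

The shifts repeat in a cycle of length 2: positions 0,1,… shift by +9, +12, then the pattern repeats.
Reversing it on buvbuq: b−9=s, u−12=i, v−9=m, b−12=p, u−9=l, q−12=e.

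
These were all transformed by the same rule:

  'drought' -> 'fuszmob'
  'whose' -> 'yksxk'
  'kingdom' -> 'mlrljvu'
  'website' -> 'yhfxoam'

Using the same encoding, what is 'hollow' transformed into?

jrpqud

In drought: d→f is +2, r→u is +3, o→s is +4, u→z is +5 — the shift increases by 1 each position. Letter i (0-indexed) is shifted by i+2, so successive shifts are 2, 3, 4, ….
For hollow: h+2=j, o+3=r, l+4=p, l+5=q, o+6=u, w+7=d.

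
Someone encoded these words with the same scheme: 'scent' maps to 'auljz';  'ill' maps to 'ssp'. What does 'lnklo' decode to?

The output letters match the input read backwards, each shifted +7: scent reversed is tnecs. The word is reversed, then every letter is shifted forward by 7.
Undoing it on lnklo: shift back: l−7=e, n−7=g, k−7=d, l−7=e, o−7=h → egdeh; then reverse → hedge.

hedge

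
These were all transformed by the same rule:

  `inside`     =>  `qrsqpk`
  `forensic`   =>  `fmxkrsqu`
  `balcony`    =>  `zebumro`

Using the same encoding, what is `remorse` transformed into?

i(8)→q(16) and n(13)→r(17) fit y≡21x+4 (mod 26); the inverse of 21 mod 26 is 5. Each letter's alphabet position (a=0..z=25) is mapped through 21·x+4 mod 26 — an affine cipher.
For remorse: r(17)→21·17+4≡23=x; e(4)→21·4+4≡10=k; m(12)→21·12+4≡22=w; o(14)→21·14+4≡12=m; r(17)→21·17+4≡23=x; s(18)→21·18+4≡18=s; e(4)→21·4+4≡10=k (all mod 26).

xkwmxsk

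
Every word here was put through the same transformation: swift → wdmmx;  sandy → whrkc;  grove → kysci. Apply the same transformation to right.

Shifts by position in swift: pos 0: s→w (+4), pos 1: w→d (+7), pos 2: i→m (+4), pos 3: f→m (+7) — repeating every 2. It's a Vigenère-style cipher with numeric key [4,7]: position i shifts by key[i mod 2].
On right: r+4=v, i+7=p, g+4=k, h+7=o, t+4=x.

vpkox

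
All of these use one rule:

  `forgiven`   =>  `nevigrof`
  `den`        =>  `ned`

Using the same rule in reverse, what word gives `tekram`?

market

The output letters match the input read backwards: forgiven reversed is nevigrof. It's just the letters in reverse order.
Undoing it on tekram: then reverse → market.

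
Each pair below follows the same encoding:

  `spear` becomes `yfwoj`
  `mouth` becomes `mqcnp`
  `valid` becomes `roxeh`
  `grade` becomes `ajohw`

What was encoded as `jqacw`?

This is an affine cipher: with a=0,…,z=25, each position x becomes (15x+14) mod 26.
Undoing it on jqacw: j(9)→7·(9−14)≡17=r; q(16)→7·(16−14)≡14=o; a(0)→7·(0−14)≡6=g; c(2)→7·(2−14)≡20=u; w(22)→7·(22−14)≡4=e (all mod 26).

rogue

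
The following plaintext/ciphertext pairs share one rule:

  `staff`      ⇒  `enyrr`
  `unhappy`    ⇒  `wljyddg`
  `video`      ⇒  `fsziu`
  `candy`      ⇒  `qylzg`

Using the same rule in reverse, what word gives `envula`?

strong

s(18)→e(4) and t(19)→n(13) fit y≡9x+24 (mod 26); the inverse of 9 mod 26 is 3. Each letter's alphabet position (a=0..z=25) is mapped through 9·x+24 mod 26 — an affine cipher.
Reversing it on envula: e(4)→3·(4−24)≡18=s; n(13)→3·(13−24)≡19=t; v(21)→3·(21−24)≡17=r; u(20)→3·(20−24)≡14=o; l(11)→3·(11−24)≡13=n; a(0)→3·(0−24)≡6=g (all mod 26).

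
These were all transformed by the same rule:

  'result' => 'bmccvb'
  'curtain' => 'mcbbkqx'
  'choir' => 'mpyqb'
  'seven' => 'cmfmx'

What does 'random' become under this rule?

bixlyu

The shifts repeat in a cycle of length 2: positions 0,1,… shift by +10, +8, then the pattern repeats.
On random: r+10=b, a+8=i, n+10=x, d+8=l, o+10=y, m+8=u.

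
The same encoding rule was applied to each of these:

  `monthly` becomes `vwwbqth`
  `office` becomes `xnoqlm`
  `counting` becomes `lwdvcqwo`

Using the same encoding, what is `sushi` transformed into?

bcbpr

Shifts by position in monthly: pos 0: m→v (+9), pos 1: o→w (+8), pos 2: n→w (+9), pos 3: t→b (+8) — repeating every 2. It's a Vigenère-style cipher with numeric key [9,8]: position i shifts by key[i mod 2].
Applying it to sushi: s+9=b, u+8=c, s+9=b, h+8=p, i+9=r.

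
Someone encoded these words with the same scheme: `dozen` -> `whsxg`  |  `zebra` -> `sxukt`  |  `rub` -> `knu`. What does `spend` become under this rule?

Compare letters: d→w is +19, o→h is +19, z→s is +19 — a constant shift. Every letter moves 19 places later in the alphabet, wrapping around z→a.
For spend: s+19=l, p+19=i, e+19=x, n+19=g, d+19=w.

lixgw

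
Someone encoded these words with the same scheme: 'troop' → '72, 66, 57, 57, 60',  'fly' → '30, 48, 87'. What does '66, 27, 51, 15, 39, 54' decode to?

remain

t(#20)→72 and r(#18)→66: differences scale by 3, so n = 3·pos + 12. Each letter becomes 3×(its alphabet position, a=1..z=26) + 12.
Decoding 66, 27, 51, 15, 39, 54: 66→(66−12)÷3=18=r, 27→(27−12)÷3=5=e, 51→(51−12)÷3=13=m, 15→(15−12)÷3=1=a, 39→(39−12)÷3=9=i, 54→(54−12)÷3=14=n.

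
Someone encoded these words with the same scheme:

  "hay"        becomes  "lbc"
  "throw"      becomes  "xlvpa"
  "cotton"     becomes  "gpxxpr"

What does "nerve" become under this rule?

The shift depends on letter class: consonant h→l is +4, but vowel a→b is +1. Vowels shift forward by 1 and consonants shift forward by 4.
For nerve: n(cons)+4=r, e(vowel)+1=f, r(cons)+4=v, v(cons)+4=z, e(vowel)+1=f.

rfvzf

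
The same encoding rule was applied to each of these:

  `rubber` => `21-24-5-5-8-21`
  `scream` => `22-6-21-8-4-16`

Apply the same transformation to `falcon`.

r is letter #18 and maps to 21: an offset of 3. Letters become their 1-based position plus 3 (so a→4, b→5, …).
Applying it to falcon: f=6→9, a=1→4, l=12→15, c=3→6, o=15→18, n=14→17.

9-4-15-6-18-17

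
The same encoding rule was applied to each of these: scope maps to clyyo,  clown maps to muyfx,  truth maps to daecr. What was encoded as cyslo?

spice

Shifts by position in scope: pos 0: s→c (+10), pos 1: c→l (+9), pos 2: o→y (+10), pos 3: p→y (+9) — repeating every 2. It's a Vigenère-style cipher with numeric key [10,9]: position i shifts by key[i mod 2].
Reversing it on cyslo: c−10=s, y−9=p, s−10=i, l−9=c, o−10=e.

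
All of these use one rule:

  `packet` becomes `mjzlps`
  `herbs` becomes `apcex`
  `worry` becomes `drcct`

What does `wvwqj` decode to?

Treating letters as 0–25, the rule is x ↦ 21x + 9 (mod 26).
Decoding wvwqj: w(22)→5·(22−9)≡13=n; v(21)→5·(21−9)≡8=i; w(22)→5·(22−9)≡13=n; q(16)→5·(16−9)≡9=j; j(9)→5·(9−9)≡0=a (all mod 26).

ninja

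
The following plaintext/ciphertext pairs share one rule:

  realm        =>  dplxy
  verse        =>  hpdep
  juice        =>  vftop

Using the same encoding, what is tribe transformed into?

The shift depends on letter class: consonant r→d is +12, but vowel e→p is +11. Vowels shift forward by 11 and consonants shift forward by 12.
Applying it to tribe: t(cons)+12=f, r(cons)+12=d, i(vowel)+11=t, b(cons)+12=n, e(vowel)+11=p.

fdtnp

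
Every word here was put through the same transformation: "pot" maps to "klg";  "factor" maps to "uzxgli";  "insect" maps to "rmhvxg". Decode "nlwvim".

Each pair mirrors across the alphabet (p↔k, o↔l, t↔g): positions sum to 25. Letters are reflected about the middle of the alphabet (position → 25−position): Atbash.
Undoing it on nlwvim: n↔m, l↔o, w↔d, v↔e, i↔r, m↔n.

modern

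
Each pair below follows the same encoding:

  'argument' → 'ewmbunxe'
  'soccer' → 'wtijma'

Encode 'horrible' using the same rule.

ltxyqkvp

In argument: a→e is +4, r→w is +5, g→m is +6, u→b is +7 — the shift increases by 1 each position. Each letter shifts forward by (position + 4), i.e. 4, 5, 6, … — the shift grows by one for each successive letter.
On horrible: h+4=l, o+5=t, r+6=x, r+7=y, i+8=q, b+9=k, l+10=v, e+11=p.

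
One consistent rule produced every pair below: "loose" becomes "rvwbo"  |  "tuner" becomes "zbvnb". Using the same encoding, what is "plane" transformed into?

vsiwo

In loose: l→r is +6, o→v is +7, o→w is +8, s→b is +9 — the shift increases by 1 each position. The shift increases by 1 at each position, starting from +6: 6, 7, 8, ….
Applying it to plane: p+6=v, l+7=s, a+8=i, n+9=w, e+10=o.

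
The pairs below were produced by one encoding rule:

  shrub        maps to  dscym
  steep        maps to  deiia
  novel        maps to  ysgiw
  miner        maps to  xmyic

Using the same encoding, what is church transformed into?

Two shifts are in play — +4 for a/e/i/o/u, +11 for every other letter.
For church: c(cons)+11=n, h(cons)+11=s, u(vowel)+4=y, r(cons)+11=c, c(cons)+11=n, h(cons)+11=s.

nsycns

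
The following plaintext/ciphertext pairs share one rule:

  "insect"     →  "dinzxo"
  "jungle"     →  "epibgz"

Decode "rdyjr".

Compare letters: i→d is +21, n→i is +21, s→n is +21 — a constant shift. This is a Caesar cipher with shift 21.
Reversing it on rdyjr: r−21=w, d−21=i, y−21=d, j−21=o, r−21=w.

widow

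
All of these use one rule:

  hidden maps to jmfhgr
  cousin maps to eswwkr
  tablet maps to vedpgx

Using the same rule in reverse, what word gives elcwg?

Shifts by position in hidden: pos 0: h→j (+2), pos 1: i→m (+4), pos 2: d→f (+2), pos 3: d→h (+4) — repeating every 2. It's a Vigenère-style cipher with numeric key [2,4]: position i shifts by key[i mod 2].
Reversing it on elcwg: e−2=c, l−4=h, c−2=a, w−4=s, g−2=e.

chase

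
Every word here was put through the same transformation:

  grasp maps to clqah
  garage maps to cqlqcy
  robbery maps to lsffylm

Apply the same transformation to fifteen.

ngnpyyd

Each letter's alphabet position (a=0..z=25) is mapped through 15·x+16 mod 26 — an affine cipher.
On fifteen: f(5)→15·5+16≡13=n; i(8)→15·8+16≡6=g; f(5)→15·5+16≡13=n; t(19)→15·19+16≡15=p; e(4)→15·4+16≡24=y; e(4)→15·4+16≡24=y; n(13)→15·13+16≡3=d (all mod 26).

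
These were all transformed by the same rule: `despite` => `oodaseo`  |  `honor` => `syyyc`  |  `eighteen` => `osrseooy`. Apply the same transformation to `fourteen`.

The shift depends on letter class: consonant d→o is +11, but vowel e→o is +10. The rule splits by letter class: vowels +10, consonants +11.
Applying it to fourteen: f(cons)+11=q, o(vowel)+10=y, u(vowel)+10=e, r(cons)+11=c, t(cons)+11=e, e(vowel)+10=o, e(vowel)+10=o, n(cons)+11=y.

qyeceooy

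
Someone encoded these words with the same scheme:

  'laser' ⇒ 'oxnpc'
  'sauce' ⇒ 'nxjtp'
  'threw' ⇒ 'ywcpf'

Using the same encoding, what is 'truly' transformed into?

This is an affine cipher: with a=0,…,z=25, each position x becomes (11x+23) mod 26.
Applying it to truly: t(19)→11·19+23≡24=y; r(17)→11·17+23≡2=c; u(20)→11·20+23≡9=j; l(11)→11·11+23≡14=o; y(24)→11·24+23≡1=b (all mod 26).

ycjob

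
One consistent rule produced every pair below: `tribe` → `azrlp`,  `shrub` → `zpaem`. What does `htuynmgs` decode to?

allocate

In tribe: t→a is +7, r→z is +8, i→r is +9, b→l is +10 — the shift increases by 1 each position. The shift increases by 1 at each position, starting from +7: 7, 8, 9, ….
Reversing it on htuynmgs: h−7=a, t−8=l, u−9=l, y−10=o, n−11=c, m−12=a, g−13=t, s−14=e.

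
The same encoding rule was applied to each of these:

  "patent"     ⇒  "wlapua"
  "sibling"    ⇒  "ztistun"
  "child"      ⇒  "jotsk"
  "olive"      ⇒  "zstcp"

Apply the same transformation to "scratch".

zjylajo

The shift depends on letter class: consonant p→w is +7, but vowel a→l is +11. Two shifts are in play — +11 for a/e/i/o/u, +7 for every other letter.
For scratch: s(cons)+7=z, c(cons)+7=j, r(cons)+7=y, a(vowel)+11=l, t(cons)+7=a, c(cons)+7=j, h(cons)+7=o.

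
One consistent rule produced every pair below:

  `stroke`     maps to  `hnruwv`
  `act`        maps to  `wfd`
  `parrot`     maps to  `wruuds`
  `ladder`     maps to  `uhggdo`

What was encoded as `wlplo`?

Read the word backwards and shift each letter +3.
Reversing it on wlplo: shift back: w−3=t, l−3=i, p−3=m, l−3=i, o−3=l → timil; then reverse → limit.

limit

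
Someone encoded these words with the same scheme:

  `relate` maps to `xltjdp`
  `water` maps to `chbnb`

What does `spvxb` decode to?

minor

In relate: r→x is +6, e→l is +7, l→t is +8, a→j is +9 — the shift increases by 1 each position. The shift increases by 1 at each position, starting from +6: 6, 7, 8, ….
Undoing it on spvxb: s−6=m, p−7=i, v−8=n, x−9=o, b−10=r.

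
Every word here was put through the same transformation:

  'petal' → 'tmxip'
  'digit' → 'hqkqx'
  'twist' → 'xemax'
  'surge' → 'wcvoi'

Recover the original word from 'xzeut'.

tramp

Shifts by position in petal: pos 0: p→t (+4), pos 1: e→m (+8), pos 2: t→x (+4), pos 3: a→i (+8) — repeating every 2. A repeating key of period 2 is used — shifts +4, +8 over and over.
Decoding xzeut: x−4=t, z−8=r, e−4=a, u−8=m, t−4=p.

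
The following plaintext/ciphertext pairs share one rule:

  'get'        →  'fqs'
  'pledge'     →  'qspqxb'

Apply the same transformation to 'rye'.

qkd

Read the word backwards and shift each letter +12.
Applying it to rye: reverse → eyr; then shift: e+12=q, y+12=k, r+12=d.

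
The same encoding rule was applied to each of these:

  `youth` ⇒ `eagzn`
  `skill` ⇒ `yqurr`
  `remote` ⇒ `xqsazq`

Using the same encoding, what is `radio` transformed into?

xmjua

The shift depends on letter class: consonant y→e is +6, but vowel o→a is +12. Two shifts are in play — +12 for a/e/i/o/u, +6 for every other letter.
For radio: r(cons)+6=x, a(vowel)+12=m, d(cons)+6=j, i(vowel)+12=u, o(vowel)+12=a.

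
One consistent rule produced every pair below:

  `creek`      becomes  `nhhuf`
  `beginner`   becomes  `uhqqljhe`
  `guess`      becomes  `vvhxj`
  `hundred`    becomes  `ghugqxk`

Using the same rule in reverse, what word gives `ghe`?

bed

The output letters match the input read backwards, each shifted +3: creek reversed is keerc. The word is reversed, then every letter is shifted forward by 3.
Reversing it on ghe: shift back: g−3=d, h−3=e, e−3=b → deb; then reverse → bed.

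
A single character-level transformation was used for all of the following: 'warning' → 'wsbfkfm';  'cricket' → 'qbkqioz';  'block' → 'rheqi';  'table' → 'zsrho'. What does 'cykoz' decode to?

quiet

This is an affine cipher: with a=0,…,z=25, each position x becomes (25x+18) mod 26.
Undoing it on cykoz: c(2)→25·(2−18)≡16=q; y(24)→25·(24−18)≡20=u; k(10)→25·(10−18)≡8=i; o(14)→25·(14−18)≡4=e; z(25)→25·(25−18)≡19=t (all mod 26).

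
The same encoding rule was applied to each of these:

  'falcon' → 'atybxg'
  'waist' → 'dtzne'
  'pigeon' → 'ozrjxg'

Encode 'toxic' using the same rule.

exuzb

f(5)→a(0) and a(0)→t(19) fit y≡17x+19 (mod 26); the inverse of 17 mod 26 is 23. This is an affine cipher: with a=0,…,z=25, each position x becomes (17x+19) mod 26.
For toxic: t(19)→17·19+19≡4=e; o(14)→17·14+19≡23=x; x(23)→17·23+19≡20=u; i(8)→17·8+19≡25=z; c(2)→17·2+19≡1=b (all mod 26).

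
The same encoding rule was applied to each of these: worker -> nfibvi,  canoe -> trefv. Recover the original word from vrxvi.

eager

Compare letters: w→n is +17, o→f is +17, r→i is +17 — a constant shift. It's a constant shift of +17 (ROT17).
Reversing it on vrxvi: v−17=e, r−17=a, x−17=g, v−17=e, i−17=r.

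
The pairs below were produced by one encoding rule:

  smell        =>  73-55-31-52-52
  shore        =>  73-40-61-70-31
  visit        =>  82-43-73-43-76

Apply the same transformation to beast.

22-31-19-73-76

s(#19)→73 and m(#13)→55: differences scale by 3, so n = 3·pos + 16. The formula is n = 3×(alphabet index, a=1) + 16.
Applying it to beast: b=2→22, e=5→31, a=1→19, s=19→73, t=20→76.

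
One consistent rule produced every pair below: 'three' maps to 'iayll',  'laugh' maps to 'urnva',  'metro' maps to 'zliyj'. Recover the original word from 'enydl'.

nurse

t(19)→i(8) and h(7)→a(0) fit y≡5x+17 (mod 26); the inverse of 5 mod 26 is 21. Treating letters as 0–25, the rule is x ↦ 5x + 17 (mod 26).
Reversing it on enydl: e(4)→21·(4−17)≡13=n; n(13)→21·(13−17)≡20=u; y(24)→21·(24−17)≡17=r; d(3)→21·(3−17)≡18=s; l(11)→21·(11−17)≡4=e (all mod 26).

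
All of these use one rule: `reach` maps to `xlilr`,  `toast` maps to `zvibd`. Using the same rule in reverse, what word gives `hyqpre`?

bright

In reach: r→x is +6, e→l is +7, a→i is +8, c→l is +9 — the shift increases by 1 each position. Letter i (0-indexed) is shifted by i+6, so successive shifts are 6, 7, 8, ….
Reversing it on hyqpre: h−6=b, y−7=r, q−8=i, p−9=g, r−10=h, e−11=t.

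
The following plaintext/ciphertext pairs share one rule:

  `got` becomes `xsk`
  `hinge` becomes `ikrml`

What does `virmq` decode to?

miner

The output letters match the input read backwards, each shifted +4: got reversed is tog. The word is reversed, then every letter is shifted forward by 4.
Decoding virmq: shift back: v−4=r, i−4=e, r−4=n, m−4=i, q−4=m → renim; then reverse → miner.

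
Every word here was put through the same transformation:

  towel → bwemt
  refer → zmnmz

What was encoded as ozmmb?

greet

It's a constant shift of +8 (ROT8).
Undoing it on ozmmb: o−8=g, z−8=r, m−8=e, m−8=e, b−8=t.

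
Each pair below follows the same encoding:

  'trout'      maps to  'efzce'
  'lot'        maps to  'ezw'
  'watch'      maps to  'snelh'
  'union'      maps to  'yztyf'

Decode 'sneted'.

The output letters match the input read backwards, each shifted +11: trout reversed is tuort. Two steps: reverse the string, then apply a Caesar shift of +11.
Reversing it on sneted: shift back: s−11=h, n−11=c, e−11=t, t−11=i, e−11=t, d−11=s → hctits; then reverse → stitch.

stitch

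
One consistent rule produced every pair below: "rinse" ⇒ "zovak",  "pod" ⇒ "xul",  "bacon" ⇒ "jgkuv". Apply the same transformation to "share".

apgzk

The shift depends on letter class: consonant r→z is +8, but vowel i→o is +6. Two shifts are in play — +6 for a/e/i/o/u, +8 for every other letter.
Applying it to share: s(cons)+8=a, h(cons)+8=p, a(vowel)+6=g, r(cons)+8=z, e(vowel)+6=k.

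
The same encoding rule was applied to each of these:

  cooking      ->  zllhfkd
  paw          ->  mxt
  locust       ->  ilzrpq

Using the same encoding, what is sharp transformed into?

pexom

Compare letters: c→z is +23, o→l is +23, o→l is +23 — a constant shift. This is a Caesar cipher with shift 23.
Applying it to sharp: s+23=p, h+23=e, a+23=x, r+23=o, p+23=m.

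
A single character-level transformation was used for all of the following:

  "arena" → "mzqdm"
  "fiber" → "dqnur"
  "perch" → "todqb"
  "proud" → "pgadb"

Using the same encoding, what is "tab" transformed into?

The output letters match the input read backwards, each shifted +12: arena reversed is anera. Read the word backwards and shift each letter +12.
Applying it to tab: reverse → bat; then shift: b+12=n, a+12=m, t+12=f.

nmf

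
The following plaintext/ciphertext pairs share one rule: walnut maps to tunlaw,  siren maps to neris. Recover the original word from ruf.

fur

The word is simply reversed.
Decoding ruf: then reverse → fur.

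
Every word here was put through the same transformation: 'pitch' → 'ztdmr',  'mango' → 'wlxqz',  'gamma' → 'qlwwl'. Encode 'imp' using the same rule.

twz

The shift depends on letter class: consonant p→z is +10, but vowel i→t is +11. Vowels shift forward by 11 and consonants shift forward by 10.
For imp: i(vowel)+11=t, m(cons)+10=w, p(cons)+10=z.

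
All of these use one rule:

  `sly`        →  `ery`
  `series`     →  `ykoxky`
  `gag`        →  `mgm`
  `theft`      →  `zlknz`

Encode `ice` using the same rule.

The output letters match the input read backwards, each shifted +6: sly reversed is yls. The word is reversed, then every letter is shifted forward by 6.
Applying it to ice: reverse → eci; then shift: e+6=k, c+6=i, i+6=o.

kio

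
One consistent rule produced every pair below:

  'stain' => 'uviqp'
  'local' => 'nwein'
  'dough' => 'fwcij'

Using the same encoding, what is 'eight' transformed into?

mqijv

The shift depends on letter class: consonant s→u is +2, but vowel a→i is +8. Vowels shift forward by 8 and consonants shift forward by 2.
On eight: e(vowel)+8=m, i(vowel)+8=q, g(cons)+2=i, h(cons)+2=j, t(cons)+2=v.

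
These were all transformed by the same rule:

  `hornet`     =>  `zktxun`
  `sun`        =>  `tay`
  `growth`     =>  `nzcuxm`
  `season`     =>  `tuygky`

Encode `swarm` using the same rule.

sxgcy

Read the word backwards and shift each letter +6.
For swarm: reverse → mraws; then shift: m+6=s, r+6=x, a+6=g, w+6=c, s+6=y.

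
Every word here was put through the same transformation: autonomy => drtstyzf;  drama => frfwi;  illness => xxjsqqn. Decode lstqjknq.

The output letters match the input read backwards, each shifted +5: autonomy reversed is ymonotua. Read the word backwards and shift each letter +5.
Decoding lstqjknq: shift back: l−5=g, s−5=n, t−5=o, q−5=l, j−5=e, k−5=f, n−5=i, q−5=l → gnolefil; then reverse → lifelong.

lifelong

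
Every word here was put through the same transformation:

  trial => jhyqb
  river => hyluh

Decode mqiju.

waste

Compare letters: t→j is +16, r→h is +16, i→y is +16 — a constant shift. Each letter is shifted forward by 16 in the alphabet (a Caesar shift of +16).
Undoing it on mqiju: m−16=w, q−16=a, i−16=s, j−16=t, u−16=e.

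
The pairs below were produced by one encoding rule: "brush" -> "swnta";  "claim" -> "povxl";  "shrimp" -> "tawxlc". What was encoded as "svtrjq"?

basket

This is an affine cipher: with a=0,…,z=25, each position x becomes (23x+21) mod 26.
Reversing it on svtrjq: s(18)→17·(18−21)≡1=b; v(21)→17·(21−21)≡0=a; t(19)→17·(19−21)≡18=s; r(17)→17·(17−21)≡10=k; j(9)→17·(9−21)≡4=e; q(16)→17·(16−21)≡19=t (all mod 26).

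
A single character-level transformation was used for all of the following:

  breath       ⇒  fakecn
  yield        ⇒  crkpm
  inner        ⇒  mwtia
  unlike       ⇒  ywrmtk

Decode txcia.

power

The shifts repeat in a cycle of length 3: positions 0,1,… shift by +4, +9, +6, then the pattern repeats.
Undoing it on txcia: t−4=p, x−9=o, c−6=w, i−4=e, a−9=r.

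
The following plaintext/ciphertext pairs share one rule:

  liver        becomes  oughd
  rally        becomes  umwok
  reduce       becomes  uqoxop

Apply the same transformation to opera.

Shifts by position in liver: pos 0: l→o (+3), pos 1: i→u (+12), pos 2: v→g (+11), pos 3: e→h (+3), pos 4: r→d (+12) — repeating every 3. A repeating key of period 3 is used — shifts +3, +12, +11 over and over.
Applying it to opera: o+3=r, p+12=b, e+11=p, r+3=u, a+12=m.

rbpum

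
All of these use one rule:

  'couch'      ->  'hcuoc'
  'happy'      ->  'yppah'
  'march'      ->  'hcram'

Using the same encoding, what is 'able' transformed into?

The word is simply reversed.
Applying it to able: reverse → elba.

elba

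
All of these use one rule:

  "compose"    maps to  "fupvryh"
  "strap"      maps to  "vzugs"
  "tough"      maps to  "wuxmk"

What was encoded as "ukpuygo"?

Shifts by position in compose: pos 0: c→f (+3), pos 1: o→u (+6), pos 2: m→p (+3), pos 3: p→v (+6) — repeating every 2. The shifts repeat in a cycle of length 2: positions 0,1,… shift by +3, +6, then the pattern repeats.
Undoing it on ukpuygo: u−3=r, k−6=e, p−3=m, u−6=o, y−3=v, g−6=a, o−3=l.

removal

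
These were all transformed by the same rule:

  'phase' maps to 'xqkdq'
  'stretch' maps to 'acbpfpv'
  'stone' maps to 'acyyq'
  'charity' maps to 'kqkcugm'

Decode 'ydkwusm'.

qualify

In phase: p→x is +8, h→q is +9, a→k is +10, s→d is +11 — the shift increases by 1 each position. Letter i (0-indexed) is shifted by i+8, so successive shifts are 8, 9, 10, ….
Decoding ydkwusm: y−8=q, d−9=u, k−10=a, w−11=l, u−12=i, s−13=f, m−14=y.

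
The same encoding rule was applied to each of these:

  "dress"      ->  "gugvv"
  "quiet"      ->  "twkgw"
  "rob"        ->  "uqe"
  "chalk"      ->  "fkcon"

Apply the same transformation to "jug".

mwj

Vowels shift forward by 2 and consonants shift forward by 3.
For jug: j(cons)+3=m, u(vowel)+2=w, g(cons)+3=j.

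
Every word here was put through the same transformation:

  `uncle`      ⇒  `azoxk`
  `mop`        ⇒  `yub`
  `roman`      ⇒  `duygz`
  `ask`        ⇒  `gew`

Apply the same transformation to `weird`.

The shift depends on letter class: consonant n→z is +12, but vowel u→a is +6. Vowels shift forward by 6 and consonants shift forward by 12.
For weird: w(cons)+12=i, e(vowel)+6=k, i(vowel)+6=o, r(cons)+12=d, d(cons)+12=p.

ikodp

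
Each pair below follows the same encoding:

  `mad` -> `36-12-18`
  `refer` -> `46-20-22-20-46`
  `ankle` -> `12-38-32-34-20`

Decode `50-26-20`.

the

m(#13)→36 and a(#1)→12: differences scale by 2, so n = 2·pos + 10. With a=1..z=26, the number is 2·pos + 10.
Reversing it on 50-26-20: 50→(50−10)÷2=20=t, 26→(26−10)÷2=8=h, 20→(20−10)÷2=5=e.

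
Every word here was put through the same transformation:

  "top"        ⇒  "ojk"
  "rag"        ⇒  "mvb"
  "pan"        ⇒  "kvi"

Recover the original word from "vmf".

Compare letters: t→o is +21, o→j is +21, p→k is +21 — a constant shift. It's a constant shift of +21 (ROT21).
Reversing it on vmf: v−21=a, m−21=r, f−21=k.

ark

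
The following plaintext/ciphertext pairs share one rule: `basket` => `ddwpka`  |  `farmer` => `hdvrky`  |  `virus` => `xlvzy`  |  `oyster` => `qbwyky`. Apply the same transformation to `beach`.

Letter i (0-indexed) is shifted by i+2, so successive shifts are 2, 3, 4, ….
Applying it to beach: b+2=d, e+3=h, a+4=e, c+5=h, h+6=n.

dhehn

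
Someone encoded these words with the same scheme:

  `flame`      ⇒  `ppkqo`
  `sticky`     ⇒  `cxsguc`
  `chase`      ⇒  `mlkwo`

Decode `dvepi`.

truly

A repeating key of period 2 is used — shifts +10, +4 over and over.
Decoding dvepi: d−10=t, v−4=r, e−10=u, p−4=l, i−10=y.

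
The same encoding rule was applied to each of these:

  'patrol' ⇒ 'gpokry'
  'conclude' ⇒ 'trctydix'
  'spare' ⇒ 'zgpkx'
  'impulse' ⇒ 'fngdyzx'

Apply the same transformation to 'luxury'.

ydwdkl

p(15)→g(6) and a(0)→p(15) fit y≡15x+15 (mod 26); the inverse of 15 mod 26 is 7. Each letter's alphabet position (a=0..z=25) is mapped through 15·x+15 mod 26 — an affine cipher.
On luxury: l(11)→15·11+15≡24=y; u(20)→15·20+15≡3=d; x(23)→15·23+15≡22=w; u(20)→15·20+15≡3=d; r(17)→15·17+15≡10=k; y(24)→15·24+15≡11=l (all mod 26).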